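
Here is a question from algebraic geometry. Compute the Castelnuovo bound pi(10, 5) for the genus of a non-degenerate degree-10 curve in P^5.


Castelnuovo's bound: write d - 1 = m(r-1) + epsilon with 0 <= epsilon < r-1.
d - 1 = 10 - 1 = 9
r - 1 = 5 - 1 = 4
9 = 2*4 + 1, so m = 2, epsilon = 1
pi(d, r) = m(m-1)(r-1)/2 + m*epsilon
= 2*1*4/2 + 2*1
= 8/2 + 2
= 4 + 2 = 6

6


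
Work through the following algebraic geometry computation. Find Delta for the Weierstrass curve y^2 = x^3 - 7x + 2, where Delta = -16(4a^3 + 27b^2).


Compute each component:
4a^3 = 4*(-7)^3 = 4*(-343) = -1372
27b^2 = 27*2^2 = 27*4 = 108
4a^3 + 27b^2 = -1372 + 108 = -1264
Delta = -16*(-1264) = 20224

20224


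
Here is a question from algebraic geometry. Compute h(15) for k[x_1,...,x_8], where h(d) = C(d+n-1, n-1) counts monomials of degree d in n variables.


The Hilbert function for the polynomial ring in 8 variables is:
h(d) = C(d+n-1, n-1)
h(15) = C(15+8-1, 8-1) = C(22, 7)
= 22! / (7! * 15!)
= 170544

170544


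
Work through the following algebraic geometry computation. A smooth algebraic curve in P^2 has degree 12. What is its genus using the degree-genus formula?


Using the genus formula for smooth plane curves:
g = (d-1)(d-2)/2
g = (12-1)(12-2)/2
g = 11*10/2
g = 110/2 = 55

55


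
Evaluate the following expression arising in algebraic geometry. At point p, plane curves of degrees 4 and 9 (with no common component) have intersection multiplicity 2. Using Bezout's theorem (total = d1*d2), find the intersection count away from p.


By Bezout's theorem, the total intersection number is d1 * d2.
Total = 4 * 9 = 36
Intersection multiplicity at p = 2
Remaining intersections = 36 - 2 = 34

34


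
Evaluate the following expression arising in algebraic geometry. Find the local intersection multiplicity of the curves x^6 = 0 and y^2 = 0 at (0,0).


The intersection multiplicity of V(x^a) and V(y^b) at the origin is:
I(O; V(x^6), V(y^2)) = dim_k(k[x,y]/(x^6, y^2))
A basis for k[x,y]/(x^6, y^2) is the set of monomials x^i * y^j
where 0 <= i < 6 and 0 <= j < 2.
The number of such monomials is 6 * 2 = 12

12


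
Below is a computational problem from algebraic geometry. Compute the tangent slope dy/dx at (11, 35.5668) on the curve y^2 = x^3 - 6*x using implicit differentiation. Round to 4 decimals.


Using implicit differentiation of y^2 = x^3 - 6*x:
2y * dy/dx = 3x^2 - 6
dy/dx = (3x^2 - 6)/(2y)
Numerator: 3*11^2 - 6 = 357
Denominator: 2*35.5668 = 71.1336
dy/dx = 357/71.1336 = 5.0187

5.0187


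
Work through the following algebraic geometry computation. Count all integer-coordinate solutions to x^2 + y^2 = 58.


Systematically check integer values of x where x^2 <= 58.
For each valid x, check if 58 - x^2 is a perfect square.
x=3: 58 - 9 = 49, sqrt = 7 (valid)
x=7: 58 - 49 = 9, sqrt = 3 (valid)
Total integer solutions found: 8

8


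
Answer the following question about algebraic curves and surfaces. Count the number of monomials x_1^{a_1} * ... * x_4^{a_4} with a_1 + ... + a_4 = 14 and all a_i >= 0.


The number of degree-14 monomials in 4 variables is C(d+n-1, n-1).
= C(14+4-1, 4-1) = C(17, 3)
= 680

680


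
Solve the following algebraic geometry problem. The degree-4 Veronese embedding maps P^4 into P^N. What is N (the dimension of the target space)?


The Veronese embedding v_d: P^n -> P^N maps each point to all
degree-d monomials in n+1 homogeneous coordinates.
N = C(n+d, d) - 1
N = C(4+4, 4) - 1
N = C(8, 4) - 1
C(8, 4) = 70
N = 70 - 1 = 69

69


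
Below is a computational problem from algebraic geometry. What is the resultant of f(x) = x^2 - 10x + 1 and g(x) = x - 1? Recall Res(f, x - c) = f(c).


For Res(f, x - c), we evaluate f at x = c.
f(1) = 1^2 - 10*1 + 1
= 1 - 10 + 1
= -9 + 1 = -8
Res(f, g) = -8

-8


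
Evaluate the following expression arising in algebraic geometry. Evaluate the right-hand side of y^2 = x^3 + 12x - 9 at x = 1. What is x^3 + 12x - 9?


Compute x^3 + 12x - 9 at x = 1:
x^3 = 1^3 = 1
12*x = 12*1 = 12
Sum: 1 + 12 - 9 = 4

4


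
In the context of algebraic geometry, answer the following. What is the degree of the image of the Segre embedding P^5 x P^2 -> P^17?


The degree of the Segre variety P^5 x P^2 is C(m+n, m).
= C(7, 5)
= 21

21


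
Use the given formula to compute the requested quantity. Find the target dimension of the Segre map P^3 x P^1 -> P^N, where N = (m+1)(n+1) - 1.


The Segre embedding maps P^m x P^n into P^N via
all products of coordinates from each factor.
N = (m+1)(n+1) - 1
N = (3+1)(1+1) - 1
N = 4*2 - 1
N = 8 - 1 = 7

7


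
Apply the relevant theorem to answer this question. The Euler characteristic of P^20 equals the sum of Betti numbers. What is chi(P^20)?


The complex projective space P^20 has one cell in each even real dimension 0, 2, ..., 40.
The cohomology groups are H^{2k}(P^20) = Z for k = 0,...,20, and 0 otherwise.
Euler characteristic = sum of Betti numbers = 1 per even-dimensional cohomology group.
chi(P^20) = 20 + 1 = 21

21


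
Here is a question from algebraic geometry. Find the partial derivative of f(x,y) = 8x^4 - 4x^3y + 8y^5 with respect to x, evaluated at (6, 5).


df/dx = 4*8*x^3 + 3*(-4)*x^2*y
At (6,5): 4*8*6^3 + 3*(-4)*6^2*5
= 6912 - 2160
= 4752

4752


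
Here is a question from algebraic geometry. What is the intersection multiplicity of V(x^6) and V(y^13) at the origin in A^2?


The intersection multiplicity of V(x^a) and V(y^b) at the origin is:
I(O; V(x^6), V(y^13)) = dim_k(k[x,y]/(x^6, y^13))
A basis for k[x,y]/(x^6, y^13) is the set of monomials x^i * y^j
where 0 <= i < 6 and 0 <= j < 13.
The number of such monomials is 6 * 13 = 78

78


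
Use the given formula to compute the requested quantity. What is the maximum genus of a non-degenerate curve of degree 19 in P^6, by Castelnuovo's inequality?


Castelnuovo's bound: write d - 1 = m(r-1) + epsilon with 0 <= epsilon < r-1.
d - 1 = 19 - 1 = 18
r - 1 = 6 - 1 = 5
18 = 3*5 + 3, so m = 3, epsilon = 3
pi(d, r) = m(m-1)(r-1)/2 + m*epsilon
= 3*2*5/2 + 3*3
= 30/2 + 9
= 15 + 9 = 24

24


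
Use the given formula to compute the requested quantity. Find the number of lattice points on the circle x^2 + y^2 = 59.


Systematically check integer values of x where x^2 <= 59.
For each valid x, check if 59 - x^2 is a perfect square.
Total integer solutions found: 0

0


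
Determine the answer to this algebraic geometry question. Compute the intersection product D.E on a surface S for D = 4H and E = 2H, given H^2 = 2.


Using bilinearity of the intersection pairing on a surface S:
(aH).(bH) = ab * (H.H)
We have H^2 = 2.
D.E = (4H).(2H) = 4*2*2
= 8*2
= 16

16


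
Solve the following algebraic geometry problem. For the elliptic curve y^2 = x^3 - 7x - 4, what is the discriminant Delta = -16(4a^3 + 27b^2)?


Compute each component:
4a^3 = 4*(-7)^3 = 4*(-343) = -1372
27b^2 = 27*(-4)^2 = 27*16 = 432
4a^3 + 27b^2 = -1372 + 432 = -940
Delta = -16*(-940) = 15040

15040


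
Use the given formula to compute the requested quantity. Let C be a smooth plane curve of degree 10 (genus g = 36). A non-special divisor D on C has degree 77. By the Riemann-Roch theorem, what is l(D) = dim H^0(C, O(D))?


First, compute the genus of a smooth plane curve of degree 10:
g = (d-1)(d-2)/2 = (10-1)(10-2)/2 = 36
For a non-special divisor D (i.e., h^1(D) = 0), Riemann-Roch gives:
l(D) = deg(D) - g + 1
Since deg(D) = 77 >= 2g - 1 = 71, D is non-special.
l(D) = 77 - 36 + 1 = 42

42


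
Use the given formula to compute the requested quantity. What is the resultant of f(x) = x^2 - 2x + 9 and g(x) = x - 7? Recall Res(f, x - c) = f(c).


For Res(f, x - c), we evaluate f at x = c.
f(7) = 7^2 - 2*7 + 9
= 49 - 14 + 9
= 35 + 9 = 44
Res(f, g) = 44

44


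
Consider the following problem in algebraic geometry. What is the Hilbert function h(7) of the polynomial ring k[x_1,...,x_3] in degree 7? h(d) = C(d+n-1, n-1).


The Hilbert function for the polynomial ring in 3 variables is:
h(d) = C(d+n-1, n-1)
h(7) = C(7+3-1, 3-1) = C(9, 2)
= 9! / (2! * 7!)
= 36

36


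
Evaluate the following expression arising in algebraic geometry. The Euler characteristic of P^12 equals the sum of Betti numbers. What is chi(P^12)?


The complex projective space P^12 has one cell in each even real dimension 0, 2, ..., 24.
The cohomology groups are H^{2k}(P^12) = Z for k = 0,...,12, and 0 otherwise.
Euler characteristic = sum of Betti numbers = 1 per even-dimensional cohomology group.
chi(P^12) = 12 + 1 = 13

13


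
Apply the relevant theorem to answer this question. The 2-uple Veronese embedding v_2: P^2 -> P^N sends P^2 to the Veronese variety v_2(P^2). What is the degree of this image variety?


The Veronese variety v_2(P^2) has degree d^r.
d^r = 2^2 = 4

4


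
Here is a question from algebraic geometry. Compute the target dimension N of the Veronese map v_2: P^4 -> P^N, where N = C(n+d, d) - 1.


The Veronese embedding v_d: P^n -> P^N maps each point to all
degree-d monomials in n+1 homogeneous coordinates.
N = C(n+d, d) - 1
N = C(4+2, 2) - 1
N = C(6, 2) - 1
C(6, 2) = 15
N = 15 - 1 = 14

14


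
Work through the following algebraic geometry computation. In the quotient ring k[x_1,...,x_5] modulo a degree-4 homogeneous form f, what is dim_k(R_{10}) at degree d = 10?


For R = k[x_1,...,x_n]/(f) with f homogeneous of degree e:
The Hilbert series is (1 - t^e)/(1 - t)^n.
So h(d) = C(d+n-1, n-1) - C(d-e+n-1, n-1) for d >= e.
With n=5, e=4, d=10:
C(10+5-1, 5-1) = C(14, 4) = 1001
C(10-4+5-1, 5-1) = C(10, 4) = 210
h(10) = 1001 - 210 = 791

791


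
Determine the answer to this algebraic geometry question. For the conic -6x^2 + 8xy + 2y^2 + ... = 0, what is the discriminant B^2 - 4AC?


The discriminant of a conic Ax^2 + Bxy + Cy^2 + ... = 0 is B^2 - 4AC.
B^2 = 8^2 = 64
4AC = 4*(-6)*2 = -48
Discriminant = 64 + 48 = 112

112


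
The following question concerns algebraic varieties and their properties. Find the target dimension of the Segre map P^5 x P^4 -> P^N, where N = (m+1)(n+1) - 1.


The Segre embedding maps P^m x P^n into P^N via
all products of coordinates from each factor.
N = (m+1)(n+1) - 1
N = (5+1)(4+1) - 1
N = 6*5 - 1
N = 30 - 1 = 29

29


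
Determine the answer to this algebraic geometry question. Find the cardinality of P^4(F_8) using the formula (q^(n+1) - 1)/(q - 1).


P^4(F_8) has (q^(n+1) - 1)/(q - 1) points.
= 8^4 + 8^3 + 8^2 + 8^1 + 8^0
= 4096 + 512 + 64 + 8 + 1
= 4681

4681


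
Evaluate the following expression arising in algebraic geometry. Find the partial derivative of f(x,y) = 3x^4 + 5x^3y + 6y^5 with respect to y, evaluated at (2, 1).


df/dy = 5*x^3 + 5*6*y^4
At (2,1): 5*2^3 + 5*6*1^4
= 40 + 30
= 70

70


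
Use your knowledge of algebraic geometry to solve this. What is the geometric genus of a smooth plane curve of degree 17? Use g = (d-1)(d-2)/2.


Using the genus formula for smooth plane curves:
g = (d-1)(d-2)/2
g = (17-1)(17-2)/2
g = 16*15/2
g = 240/2 = 120

120


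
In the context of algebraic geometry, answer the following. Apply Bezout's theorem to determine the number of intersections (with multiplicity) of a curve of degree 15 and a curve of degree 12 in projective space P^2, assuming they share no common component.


Bezout's theorem states the intersection count equals the product of degrees.
Intersection count = 15 * 12 = 180

180


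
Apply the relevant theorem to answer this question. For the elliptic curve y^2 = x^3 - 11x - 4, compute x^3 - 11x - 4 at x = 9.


Compute x^3 - 11x - 4 at x = 9:
x^3 = 9^3 = 729
(-11)*x = (-11)*9 = -99
Sum: 729 - 99 - 4 = 626

626


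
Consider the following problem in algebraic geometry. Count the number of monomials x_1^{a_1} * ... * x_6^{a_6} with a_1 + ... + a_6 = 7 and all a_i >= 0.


The number of degree-7 monomials in 6 variables is C(d+n-1, n-1).
= C(7+6-1, 6-1) = C(12, 5)
= 792

792


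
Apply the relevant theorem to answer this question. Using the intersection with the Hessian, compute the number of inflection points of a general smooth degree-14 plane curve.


For a general smooth plane curve C of degree d, the inflection points are
the intersection of C with its Hessian curve, which has degree 3(d-2).
By Bezout, the total intersection number is d * 3(d-2) = 14 * 36 = 504.
For a general curve every flex is ordinary, so each contributes
multiplicity 1 to C·Hess(C), and the number of distinct inflection
points is 3d(d-2).
Inflection points = 3*14*(14-2) = 3*14*12 = 504

504


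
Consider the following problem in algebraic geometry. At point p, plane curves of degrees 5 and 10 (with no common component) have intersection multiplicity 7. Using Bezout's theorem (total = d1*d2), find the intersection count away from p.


By Bezout's theorem, the total intersection number is d1 * d2.
Total = 5 * 10 = 50
Intersection multiplicity at p = 7
Remaining intersections = 50 - 7 = 43

43


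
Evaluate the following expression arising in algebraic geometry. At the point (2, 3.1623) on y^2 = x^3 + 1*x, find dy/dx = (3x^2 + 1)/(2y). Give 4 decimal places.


Using implicit differentiation of y^2 = x^3 + 1*x:
2y * dy/dx = 3x^2 + 1
dy/dx = (3x^2 + 1)/(2y)
Numerator: 3*2^2 + 1 = 13
Denominator: 2*3.1623 = 6.3246
dy/dx = 13/6.3246 = 2.0555

2.0555


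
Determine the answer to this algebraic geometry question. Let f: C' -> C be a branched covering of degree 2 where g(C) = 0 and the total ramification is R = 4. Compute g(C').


Riemann-Hurwitz formula: 2g' - 2 = d(2g - 2) + R
Given: d = 2, g = 0, R = 4
2g' - 2 = 2*(2*0 - 2) + 4
2g' - 2 = 2*(-2) + 4
2g' - 2 = -4 + 4 = 0
2g' = 2
g' = 1

1


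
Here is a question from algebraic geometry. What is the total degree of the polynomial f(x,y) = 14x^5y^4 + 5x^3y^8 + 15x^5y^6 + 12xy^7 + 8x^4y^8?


Examine each term for its total degree (sum of exponents).
  Term '14x^5y^4' has total degree 5+4 = 9.
  Term '5x^3y^8' has total degree 3+8 = 11.
  Term '15x^5y^6' has total degree 5+6 = 11.
  Term '12xy^7' has total degree 1+7 = 8.
  Term '8x^4y^8' has total degree 4+8 = 12.
The maximum total degree among all terms is 12.

12


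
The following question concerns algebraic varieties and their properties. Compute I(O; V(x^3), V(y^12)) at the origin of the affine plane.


The intersection multiplicity of V(x^a) and V(y^b) at the origin is:
I(O; V(x^3), V(y^12)) = dim_k(k[x,y]/(x^3, y^12))
A basis for k[x,y]/(x^3, y^12) is the set of monomials x^i * y^j
where 0 <= i < 3 and 0 <= j < 12.
The number of such monomials is 3 * 12 = 36

36


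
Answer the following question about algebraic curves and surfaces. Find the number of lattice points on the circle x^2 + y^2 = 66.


Systematically check integer values of x where x^2 <= 66.
For each valid x, check if 66 - x^2 is a perfect square.
Total integer solutions found: 0

0


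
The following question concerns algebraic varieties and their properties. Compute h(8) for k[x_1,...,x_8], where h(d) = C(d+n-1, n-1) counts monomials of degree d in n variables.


The Hilbert function for the polynomial ring in 8 variables is:
h(d) = C(d+n-1, n-1)
h(8) = C(8+8-1, 8-1) = C(15, 7)
= 15! / (7! * 8!)
= 6435

6435


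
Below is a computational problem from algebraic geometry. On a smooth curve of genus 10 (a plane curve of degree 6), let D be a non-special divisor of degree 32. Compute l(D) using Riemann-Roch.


First, compute the genus of a smooth plane curve of degree 6:
g = (d-1)(d-2)/2 = (6-1)(6-2)/2 = 10
For a non-special divisor D (i.e., h^1(D) = 0), Riemann-Roch gives:
l(D) = deg(D) - g + 1
Since deg(D) = 32 >= 2g - 1 = 19, D is non-special.
l(D) = 32 - 10 + 1 = 23

23


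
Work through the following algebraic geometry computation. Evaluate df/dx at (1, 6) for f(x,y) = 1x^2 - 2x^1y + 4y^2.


df/dx = 2*1*x^1 + 1*(-2)*x^0*y
At (1,6): 2*1*1^1 + 1*(-2)*1^0*6
= 2 - 12
= -10

-10


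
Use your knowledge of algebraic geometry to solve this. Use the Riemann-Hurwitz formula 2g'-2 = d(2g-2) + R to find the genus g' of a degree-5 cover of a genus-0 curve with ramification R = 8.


Riemann-Hurwitz formula: 2g' - 2 = d(2g - 2) + R
Given: d = 5, g = 0, R = 8
2g' - 2 = 5*(2*0 - 2) + 8
2g' - 2 = 5*(-2) + 8
2g' - 2 = -10 + 8 = -2
2g' = 0
g' = 0

0


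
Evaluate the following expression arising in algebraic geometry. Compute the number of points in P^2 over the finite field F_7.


P^2(F_7) has (q^(n+1) - 1)/(q - 1) points.
= 7^2 + 7^1 + 7^0
= 49 + 7 + 1
= 57

57


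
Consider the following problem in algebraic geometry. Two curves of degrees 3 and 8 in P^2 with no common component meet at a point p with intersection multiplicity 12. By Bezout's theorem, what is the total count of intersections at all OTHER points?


By Bezout's theorem, the total intersection number is d1 * d2.
Total = 3 * 8 = 24
Intersection multiplicity at p = 12
Remaining intersections = 24 - 12 = 12

12


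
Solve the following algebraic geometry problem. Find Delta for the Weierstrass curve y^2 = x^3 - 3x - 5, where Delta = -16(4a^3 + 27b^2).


Compute each component:
4a^3 = 4*(-3)^3 = 4*(-27) = -108
27b^2 = 27*(-5)^2 = 27*25 = 675
4a^3 + 27b^2 = -108 + 675 = 567
Delta = -16*567 = -9072

-9072


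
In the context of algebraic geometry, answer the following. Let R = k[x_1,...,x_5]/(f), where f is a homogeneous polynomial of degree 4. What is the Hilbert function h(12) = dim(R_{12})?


For R = k[x_1,...,x_n]/(f) with f homogeneous of degree e:
The Hilbert series is (1 - t^e)/(1 - t)^n.
So h(d) = C(d+n-1, n-1) - C(d-e+n-1, n-1) for d >= e.
With n=5, e=4, d=12:
C(12+5-1, 5-1) = C(16, 4) = 1820
C(12-4+5-1, 5-1) = C(12, 4) = 495
h(12) = 1820 - 495 = 1325

1325


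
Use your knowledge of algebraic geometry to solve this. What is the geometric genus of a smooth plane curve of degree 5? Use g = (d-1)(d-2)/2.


Using the genus formula for smooth plane curves:
g = (d-1)(d-2)/2
g = (5-1)(5-2)/2
g = 4*3/2
g = 12/2 = 6

6


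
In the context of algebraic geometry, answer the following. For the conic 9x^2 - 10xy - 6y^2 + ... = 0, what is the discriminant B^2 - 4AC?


The discriminant of a conic Ax^2 + Bxy + Cy^2 + ... = 0 is B^2 - 4AC.
B^2 = (-10)^2 = 100
4AC = 4*9*(-6) = -216
Discriminant = 100 + 216 = 316

316


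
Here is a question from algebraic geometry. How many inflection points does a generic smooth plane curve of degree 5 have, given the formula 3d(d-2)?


For a general smooth plane curve C of degree d, the inflection points are
the intersection of C with its Hessian curve, which has degree 3(d-2).
By Bezout, the total intersection number is d * 3(d-2) = 5 * 9 = 45.
For a general curve every flex is ordinary, so each contributes
multiplicity 1 to C·Hess(C), and the number of distinct inflection
points is 3d(d-2).
Inflection points = 3*5*(5-2) = 3*5*3 = 45

45


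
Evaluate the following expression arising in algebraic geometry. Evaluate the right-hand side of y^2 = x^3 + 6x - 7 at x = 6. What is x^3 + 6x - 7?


Compute x^3 + 6x - 7 at x = 6:
x^3 = 6^3 = 216
6*x = 6*6 = 36
Sum: 216 + 36 - 7 = 245

245


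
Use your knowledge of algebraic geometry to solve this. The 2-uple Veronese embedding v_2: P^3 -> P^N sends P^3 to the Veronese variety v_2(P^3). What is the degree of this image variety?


The Veronese variety v_2(P^3) has degree d^r.
d^r = 2^3 = 8

8


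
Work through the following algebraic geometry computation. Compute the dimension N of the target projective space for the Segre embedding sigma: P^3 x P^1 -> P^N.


The Segre embedding maps P^m x P^n into P^N via
all products of coordinates from each factor.
N = (m+1)(n+1) - 1
N = (3+1)(1+1) - 1
N = 4*2 - 1
N = 8 - 1 = 7

7


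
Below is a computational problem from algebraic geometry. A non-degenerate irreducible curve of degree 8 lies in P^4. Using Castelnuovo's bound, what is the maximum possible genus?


Castelnuovo's bound: write d - 1 = m(r-1) + epsilon with 0 <= epsilon < r-1.
d - 1 = 8 - 1 = 7
r - 1 = 4 - 1 = 3
7 = 2*3 + 1, so m = 2, epsilon = 1
pi(d, r) = m(m-1)(r-1)/2 + m*epsilon
= 2*1*3/2 + 2*1
= 6/2 + 2
= 3 + 2 = 5

5


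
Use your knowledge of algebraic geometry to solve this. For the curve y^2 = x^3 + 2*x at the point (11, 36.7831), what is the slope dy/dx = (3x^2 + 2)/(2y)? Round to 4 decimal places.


Using implicit differentiation of y^2 = x^3 + 2*x:
2y * dy/dx = 3x^2 + 2
dy/dx = (3x^2 + 2)/(2y)
Numerator: 3*11^2 + 2 = 365
Denominator: 2*36.7831 = 73.5662
dy/dx = 365/73.5662 = 4.9615

4.9615


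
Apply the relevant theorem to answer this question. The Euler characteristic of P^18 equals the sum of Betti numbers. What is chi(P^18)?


The complex projective space P^18 has one cell in each even real dimension 0, 2, ..., 36.
The cohomology groups are H^{2k}(P^18) = Z for k = 0,...,18, and 0 otherwise.
Euler characteristic = sum of Betti numbers = 1 per even-dimensional cohomology group.
chi(P^18) = 18 + 1 = 19

19


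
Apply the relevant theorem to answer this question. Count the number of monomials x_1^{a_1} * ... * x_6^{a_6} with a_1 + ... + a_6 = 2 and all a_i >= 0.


The number of degree-2 monomials in 6 variables is C(d+n-1, n-1).
= C(2+6-1, 6-1) = C(7, 5)
= 21

21


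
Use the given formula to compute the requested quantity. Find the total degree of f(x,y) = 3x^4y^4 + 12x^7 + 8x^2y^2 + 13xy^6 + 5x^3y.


Examine each term for its total degree (sum of exponents).
  Term '3x^4y^4' has total degree 4+4 = 8.
  Term '12x^7' has total degree 7+0 = 7.
  Term '8x^2y^2' has total degree 2+2 = 4.
  Term '13xy^6' has total degree 1+6 = 7.
  Term '5x^3y' has total degree 3+1 = 4.
The maximum total degree among all terms is 8.

8


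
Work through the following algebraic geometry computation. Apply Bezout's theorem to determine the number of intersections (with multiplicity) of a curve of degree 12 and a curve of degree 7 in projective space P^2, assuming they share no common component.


Bezout's theorem states the intersection count equals the product of degrees.
Intersection count = 12 * 7 = 84

84


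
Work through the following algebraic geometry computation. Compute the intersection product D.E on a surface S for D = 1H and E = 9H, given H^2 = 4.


Using bilinearity of the intersection pairing on a surface S:
(aH).(bH) = ab * (H.H)
We have H^2 = 4.
D.E = (1H).(9H) = 1*9*4
= 9*4
= 36

36


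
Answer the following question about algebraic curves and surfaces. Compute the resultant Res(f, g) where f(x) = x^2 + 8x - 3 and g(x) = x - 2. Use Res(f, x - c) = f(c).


For Res(f, x - c), we evaluate f at x = c.
f(2) = 2^2 + 8*2 - 3
= 4 + 16 - 3
= 20 - 3 = 17
Res(f, g) = 17

17


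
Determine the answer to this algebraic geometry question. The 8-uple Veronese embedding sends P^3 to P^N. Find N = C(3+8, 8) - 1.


The Veronese embedding v_d: P^n -> P^N maps each point to all
degree-d monomials in n+1 homogeneous coordinates.
N = C(n+d, d) - 1
N = C(3+8, 8) - 1
N = C(11, 8) - 1
C(11, 8) = 165
N = 165 - 1 = 164

164


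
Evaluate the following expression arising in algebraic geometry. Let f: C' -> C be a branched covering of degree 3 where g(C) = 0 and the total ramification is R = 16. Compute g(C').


Riemann-Hurwitz formula: 2g' - 2 = d(2g - 2) + R
Given: d = 3, g = 0, R = 16
2g' - 2 = 3*(2*0 - 2) + 16
2g' - 2 = 3*(-2) + 16
2g' - 2 = -6 + 16 = 10
2g' = 12
g' = 6

6


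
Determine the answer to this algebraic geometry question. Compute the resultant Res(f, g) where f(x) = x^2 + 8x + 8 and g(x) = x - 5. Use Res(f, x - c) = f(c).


For Res(f, x - c), we evaluate f at x = c.
f(5) = 5^2 + 8*5 + 8
= 25 + 40 + 8
= 65 + 8 = 73
Res(f, g) = 73

73


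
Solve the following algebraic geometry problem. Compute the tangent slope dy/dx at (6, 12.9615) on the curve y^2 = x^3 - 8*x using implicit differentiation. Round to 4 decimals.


Using implicit differentiation of y^2 = x^3 - 8*x:
2y * dy/dx = 3x^2 - 8
dy/dx = (3x^2 - 8)/(2y)
Numerator: 3*6^2 - 8 = 100
Denominator: 2*12.9615 = 25.923
dy/dx = 100/25.923 = 3.8576

3.8576


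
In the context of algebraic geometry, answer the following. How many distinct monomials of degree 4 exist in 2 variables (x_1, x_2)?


The number of degree-4 monomials in 2 variables is C(d+n-1, n-1).
= C(4+2-1, 2-1) = C(5, 1)
= 5

5


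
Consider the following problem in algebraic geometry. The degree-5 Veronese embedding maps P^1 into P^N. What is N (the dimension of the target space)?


The Veronese embedding v_d: P^n -> P^N maps each point to all
degree-d monomials in n+1 homogeneous coordinates.
N = C(n+d, d) - 1
N = C(1+5, 5) - 1
N = C(6, 5) - 1
C(6, 5) = 6
N = 6 - 1 = 5

5


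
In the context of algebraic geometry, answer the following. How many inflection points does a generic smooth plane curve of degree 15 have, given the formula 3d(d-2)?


For a general smooth plane curve C of degree d, the inflection points are
the intersection of C with its Hessian curve, which has degree 3(d-2).
By Bezout, the total intersection number is d * 3(d-2) = 15 * 39 = 585.
For a general curve every flex is ordinary, so each contributes
multiplicity 1 to C·Hess(C), and the number of distinct inflection
points is 3d(d-2).
Inflection points = 3*15*(15-2) = 3*15*13 = 585

585


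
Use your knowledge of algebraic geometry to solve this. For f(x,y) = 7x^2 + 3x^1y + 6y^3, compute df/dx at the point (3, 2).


df/dx = 2*7*x^1 + 1*3*x^0*y
At (3,2): 2*7*3^1 + 1*3*3^0*2
= 42 + 6
= 48

48


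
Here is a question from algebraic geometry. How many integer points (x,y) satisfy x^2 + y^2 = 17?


Systematically check integer values of x where x^2 <= 17.
For each valid x, check if 17 - x^2 is a perfect square.
x=1: 17 - 1 = 16, sqrt = 4 (valid)
x=4: 17 - 16 = 1, sqrt = 1 (valid)
Total integer solutions found: 8

8


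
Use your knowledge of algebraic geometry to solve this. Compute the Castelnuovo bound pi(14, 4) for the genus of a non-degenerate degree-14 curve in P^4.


Castelnuovo's bound: write d - 1 = m(r-1) + epsilon with 0 <= epsilon < r-1.
d - 1 = 14 - 1 = 13
r - 1 = 4 - 1 = 3
13 = 4*3 + 1, so m = 4, epsilon = 1
pi(d, r) = m(m-1)(r-1)/2 + m*epsilon
= 4*3*3/2 + 4*1
= 36/2 + 4
= 18 + 4 = 22

22


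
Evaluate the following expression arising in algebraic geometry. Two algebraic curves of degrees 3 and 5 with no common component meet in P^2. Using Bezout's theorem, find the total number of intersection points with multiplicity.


Bezout's theorem states the intersection count equals the product of degrees.
Intersection count = 3 * 5 = 15

15


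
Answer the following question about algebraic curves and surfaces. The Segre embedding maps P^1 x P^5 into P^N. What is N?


The Segre embedding maps P^m x P^n into P^N via
all products of coordinates from each factor.
N = (m+1)(n+1) - 1
N = (1+1)(5+1) - 1
N = 2*6 - 1
N = 12 - 1 = 11

11


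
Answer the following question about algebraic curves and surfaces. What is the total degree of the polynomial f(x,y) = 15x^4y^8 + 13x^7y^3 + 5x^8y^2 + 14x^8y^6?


Examine each term for its total degree (sum of exponents).
  Term '15x^4y^8' has total degree 4+8 = 12.
  Term '13x^7y^3' has total degree 7+3 = 10.
  Term '5x^8y^2' has total degree 8+2 = 10.
  Term '14x^8y^6' has total degree 8+6 = 14.
The maximum total degree among all terms is 14.

14


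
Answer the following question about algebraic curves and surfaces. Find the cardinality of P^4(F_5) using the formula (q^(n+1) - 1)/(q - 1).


P^4(F_5) has (q^(n+1) - 1)/(q - 1) points.
= 5^4 + 5^3 + 5^2 + 5^1 + 5^0
= 625 + 125 + 25 + 5 + 1
= 781

781


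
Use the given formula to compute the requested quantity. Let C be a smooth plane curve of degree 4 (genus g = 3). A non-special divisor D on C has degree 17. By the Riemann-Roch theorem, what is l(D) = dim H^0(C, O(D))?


First, compute the genus of a smooth plane curve of degree 4:
g = (d-1)(d-2)/2 = (4-1)(4-2)/2 = 3
For a non-special divisor D (i.e., h^1(D) = 0), Riemann-Roch gives:
l(D) = deg(D) - g + 1
Since deg(D) = 17 >= 2g - 1 = 5, D is non-special.
l(D) = 17 - 3 + 1 = 15

15


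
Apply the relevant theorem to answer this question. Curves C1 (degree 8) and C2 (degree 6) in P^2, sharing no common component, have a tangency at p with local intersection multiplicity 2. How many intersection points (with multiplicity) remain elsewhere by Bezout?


By Bezout's theorem, the total intersection number is d1 * d2.
Total = 8 * 6 = 48
Intersection multiplicity at p = 2
Remaining intersections = 48 - 2 = 46

46


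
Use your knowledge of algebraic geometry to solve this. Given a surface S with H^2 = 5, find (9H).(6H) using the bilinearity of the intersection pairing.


Using bilinearity of the intersection pairing on a surface S:
(aH).(bH) = ab * (H.H)
We have H^2 = 5.
D.E = (9H).(6H) = 9*6*5
= 54*5
= 270

270


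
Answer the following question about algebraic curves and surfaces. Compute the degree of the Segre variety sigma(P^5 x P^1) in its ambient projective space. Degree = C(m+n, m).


The degree of the Segre variety P^5 x P^1 is C(m+n, m).
= C(6, 5)
= 6

6


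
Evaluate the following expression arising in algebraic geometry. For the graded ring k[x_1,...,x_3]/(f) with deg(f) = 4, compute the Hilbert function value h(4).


For R = k[x_1,...,x_n]/(f) with f homogeneous of degree e:
The Hilbert series is (1 - t^e)/(1 - t)^n.
So h(d) = C(d+n-1, n-1) - C(d-e+n-1, n-1) for d >= e.
With n=3, e=4, d=4:
C(4+3-1, 3-1) = C(6, 2) = 15
C(4-4+3-1, 3-1) = C(2, 2) = 1
h(4) = 15 - 1 = 14

14


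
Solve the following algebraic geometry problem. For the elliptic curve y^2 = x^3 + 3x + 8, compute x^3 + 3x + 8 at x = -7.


Compute x^3 + 3x + 8 at x = -7:
x^3 = (-7)^3 = -343
3*x = 3*(-7) = -21
Sum: -343 - 21 + 8 = -356

-356


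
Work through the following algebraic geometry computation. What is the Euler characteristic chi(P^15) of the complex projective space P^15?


The complex projective space P^15 has one cell in each even real dimension 0, 2, ..., 30.
The cohomology groups are H^{2k}(P^15) = Z for k = 0,...,15, and 0 otherwise.
Euler characteristic = sum of Betti numbers = 1 per even-dimensional cohomology group.
chi(P^15) = 15 + 1 = 16

16


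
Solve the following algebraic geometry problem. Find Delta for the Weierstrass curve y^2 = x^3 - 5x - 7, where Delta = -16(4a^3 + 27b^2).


Compute each component:
4a^3 = 4*(-5)^3 = 4*(-125) = -500
27b^2 = 27*(-7)^2 = 27*49 = 1323
4a^3 + 27b^2 = -500 + 1323 = 823
Delta = -16*823 = -13168

-13168


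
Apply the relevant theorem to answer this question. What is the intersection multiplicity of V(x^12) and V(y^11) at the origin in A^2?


The intersection multiplicity of V(x^a) and V(y^b) at the origin is:
I(O; V(x^12), V(y^11)) = dim_k(k[x,y]/(x^12, y^11))
A basis for k[x,y]/(x^12, y^11) is the set of monomials x^i * y^j
where 0 <= i < 12 and 0 <= j < 11.
The number of such monomials is 12 * 11 = 132

132


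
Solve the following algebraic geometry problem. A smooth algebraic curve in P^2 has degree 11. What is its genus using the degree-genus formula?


Using the genus formula for smooth plane curves:
g = (d-1)(d-2)/2
g = (11-1)(11-2)/2
g = 10*9/2
g = 90/2 = 45

45


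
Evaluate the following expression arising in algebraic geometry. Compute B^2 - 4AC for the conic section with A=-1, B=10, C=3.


The discriminant of a conic Ax^2 + Bxy + Cy^2 + ... = 0 is B^2 - 4AC.
B^2 = 10^2 = 100
4AC = 4*(-1)*3 = -12
Discriminant = 100 + 12 = 112

112


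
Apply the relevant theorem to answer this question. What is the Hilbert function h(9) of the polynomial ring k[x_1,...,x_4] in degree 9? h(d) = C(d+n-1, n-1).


The Hilbert function for the polynomial ring in 4 variables is:
h(d) = C(d+n-1, n-1)
h(9) = C(9+4-1, 4-1) = C(12, 3)
= 12! / (3! * 9!)
= 220

220


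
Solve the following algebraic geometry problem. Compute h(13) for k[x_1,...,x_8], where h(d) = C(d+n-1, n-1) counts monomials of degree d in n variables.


The Hilbert function for the polynomial ring in 8 variables is:
h(d) = C(d+n-1, n-1)
h(13) = C(13+8-1, 8-1) = C(20, 7)
= 20! / (7! * 13!)
= 77520

77520


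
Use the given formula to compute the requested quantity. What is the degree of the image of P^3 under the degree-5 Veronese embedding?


The Veronese variety v_5(P^3) has degree d^r.
d^r = 5^3 = 125

125


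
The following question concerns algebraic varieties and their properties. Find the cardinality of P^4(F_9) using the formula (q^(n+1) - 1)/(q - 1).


P^4(F_9) has (q^(n+1) - 1)/(q - 1) points.
= 9^4 + 9^3 + 9^2 + 9^1 + 9^0
= 6561 + 729 + 81 + 9 + 1
= 7381

7381


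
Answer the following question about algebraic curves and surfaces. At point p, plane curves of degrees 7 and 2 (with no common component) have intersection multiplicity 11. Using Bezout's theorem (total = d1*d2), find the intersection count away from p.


By Bezout's theorem, the total intersection number is d1 * d2.
Total = 7 * 2 = 14
Intersection multiplicity at p = 11
Remaining intersections = 14 - 11 = 3

3


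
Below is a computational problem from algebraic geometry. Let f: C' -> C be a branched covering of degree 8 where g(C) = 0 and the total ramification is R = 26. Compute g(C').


Riemann-Hurwitz formula: 2g' - 2 = d(2g - 2) + R
Given: d = 8, g = 0, R = 26
2g' - 2 = 8*(2*0 - 2) + 26
2g' - 2 = 8*(-2) + 26
2g' - 2 = -16 + 26 = 10
2g' = 12
g' = 6

6


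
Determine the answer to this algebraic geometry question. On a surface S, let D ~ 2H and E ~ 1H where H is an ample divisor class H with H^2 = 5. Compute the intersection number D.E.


Using bilinearity of the intersection pairing on a surface S:
(aH).(bH) = ab * (H.H)
We have H^2 = 5.
D.E = (2H).(1H) = 2*1*5
= 2*5
= 10

10


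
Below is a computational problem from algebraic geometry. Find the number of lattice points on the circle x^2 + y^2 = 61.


Systematically check integer values of x where x^2 <= 61.
For each valid x, check if 61 - x^2 is a perfect square.
x=5: 61 - 25 = 36, sqrt = 6 (valid)
x=6: 61 - 36 = 25, sqrt = 5 (valid)
Total integer solutions found: 8

8


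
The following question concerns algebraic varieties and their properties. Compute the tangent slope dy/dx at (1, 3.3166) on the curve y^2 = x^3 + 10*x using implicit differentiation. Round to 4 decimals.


Using implicit differentiation of y^2 = x^3 + 10*x:
2y * dy/dx = 3x^2 + 10
dy/dx = (3x^2 + 10)/(2y)
Numerator: 3*1^2 + 10 = 13
Denominator: 2*3.3166 = 6.6332
dy/dx = 13/6.6332 = 1.9598

1.9598


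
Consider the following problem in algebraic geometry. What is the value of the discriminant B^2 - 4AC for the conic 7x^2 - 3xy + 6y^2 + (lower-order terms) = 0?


The discriminant of a conic Ax^2 + Bxy + Cy^2 + ... = 0 is B^2 - 4AC.
B^2 = (-3)^2 = 9
4AC = 4*7*6 = 168
Discriminant = 9 - 168 = -159

-159


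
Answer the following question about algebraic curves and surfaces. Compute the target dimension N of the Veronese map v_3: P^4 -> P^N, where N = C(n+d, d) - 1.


The Veronese embedding v_d: P^n -> P^N maps each point to all
degree-d monomials in n+1 homogeneous coordinates.
N = C(n+d, d) - 1
N = C(4+3, 3) - 1
N = C(7, 3) - 1
C(7, 3) = 35
N = 35 - 1 = 34

34


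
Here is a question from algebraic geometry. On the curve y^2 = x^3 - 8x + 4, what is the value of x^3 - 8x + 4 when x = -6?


Compute x^3 - 8x + 4 at x = -6:
x^3 = (-6)^3 = -216
(-8)*x = (-8)*(-6) = 48
Sum: -216 + 48 + 4 = -164

-164


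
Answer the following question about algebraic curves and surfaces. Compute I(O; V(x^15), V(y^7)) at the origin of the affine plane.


The intersection multiplicity of V(x^a) and V(y^b) at the origin is:
I(O; V(x^15), V(y^7)) = dim_k(k[x,y]/(x^15, y^7))
A basis for k[x,y]/(x^15, y^7) is the set of monomials x^i * y^j
where 0 <= i < 15 and 0 <= j < 7.
The number of such monomials is 15 * 7 = 105

105


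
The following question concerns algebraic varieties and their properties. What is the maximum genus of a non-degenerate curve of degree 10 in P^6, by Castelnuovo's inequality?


Castelnuovo's bound: write d - 1 = m(r-1) + epsilon with 0 <= epsilon < r-1.
d - 1 = 10 - 1 = 9
r - 1 = 6 - 1 = 5
9 = 1*5 + 4, so m = 1, epsilon = 4
pi(d, r) = m(m-1)(r-1)/2 + m*epsilon
= 1*0*5/2 + 1*4
= 0/2 + 4
= 0 + 4 = 4

4


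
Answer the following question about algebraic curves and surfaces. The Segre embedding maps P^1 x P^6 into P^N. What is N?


The Segre embedding maps P^m x P^n into P^N via
all products of coordinates from each factor.
N = (m+1)(n+1) - 1
N = (1+1)(6+1) - 1
N = 2*7 - 1
N = 14 - 1 = 13

13


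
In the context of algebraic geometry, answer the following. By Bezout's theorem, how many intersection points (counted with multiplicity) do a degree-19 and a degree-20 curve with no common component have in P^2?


Bezout's theorem states the intersection count equals the product of degrees.
Intersection count = 19 * 20 = 380

380


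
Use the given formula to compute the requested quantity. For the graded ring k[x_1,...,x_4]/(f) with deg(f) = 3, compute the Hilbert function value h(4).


For R = k[x_1,...,x_n]/(f) with f homogeneous of degree e:
The Hilbert series is (1 - t^e)/(1 - t)^n.
So h(d) = C(d+n-1, n-1) - C(d-e+n-1, n-1) for d >= e.
With n=4, e=3, d=4:
C(4+4-1, 4-1) = C(7, 3) = 35
C(4-3+4-1, 4-1) = C(4, 3) = 4
h(4) = 35 - 4 = 31

31


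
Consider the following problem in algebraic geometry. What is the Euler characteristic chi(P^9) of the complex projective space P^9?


The complex projective space P^9 has one cell in each even real dimension 0, 2, ..., 18.
The cohomology groups are H^{2k}(P^9) = Z for k = 0,...,9, and 0 otherwise.
Euler characteristic = sum of Betti numbers = 1 per even-dimensional cohomology group.
chi(P^9) = 9 + 1 = 10

10


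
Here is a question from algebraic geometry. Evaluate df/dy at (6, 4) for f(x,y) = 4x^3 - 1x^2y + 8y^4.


df/dy = (-1)*x^2 + 4*8*y^3
At (6,4): (-1)*6^2 + 4*8*4^3
= -36 + 2048
= 2012

2012


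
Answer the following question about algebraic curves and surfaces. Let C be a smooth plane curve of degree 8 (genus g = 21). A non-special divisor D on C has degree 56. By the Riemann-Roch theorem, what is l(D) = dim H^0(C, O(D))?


First, compute the genus of a smooth plane curve of degree 8:
g = (d-1)(d-2)/2 = (8-1)(8-2)/2 = 21
For a non-special divisor D (i.e., h^1(D) = 0), Riemann-Roch gives:
l(D) = deg(D) - g + 1
Since deg(D) = 56 >= 2g - 1 = 41, D is non-special.
l(D) = 56 - 21 + 1 = 36

36


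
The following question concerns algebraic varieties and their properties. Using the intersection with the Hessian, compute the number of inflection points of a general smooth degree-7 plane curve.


For a general smooth plane curve C of degree d, the inflection points are
the intersection of C with its Hessian curve, which has degree 3(d-2).
By Bezout, the total intersection number is d * 3(d-2) = 7 * 15 = 105.
For a general curve every flex is ordinary, so each contributes
multiplicity 1 to C·Hess(C), and the number of distinct inflection
points is 3d(d-2).
Inflection points = 3*7*(7-2) = 3*7*5 = 105

105


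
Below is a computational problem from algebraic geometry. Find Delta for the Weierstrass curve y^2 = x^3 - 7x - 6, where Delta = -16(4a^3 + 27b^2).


Compute each component:
4a^3 = 4*(-7)^3 = 4*(-343) = -1372
27b^2 = 27*(-6)^2 = 27*36 = 972
4a^3 + 27b^2 = -1372 + 972 = -400
Delta = -16*(-400) = 6400

6400


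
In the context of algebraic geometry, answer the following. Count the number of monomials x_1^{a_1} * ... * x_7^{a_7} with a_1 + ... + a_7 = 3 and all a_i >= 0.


The number of degree-3 monomials in 7 variables is C(d+n-1, n-1).
= C(3+7-1, 7-1) = C(9, 6)
= 84

84


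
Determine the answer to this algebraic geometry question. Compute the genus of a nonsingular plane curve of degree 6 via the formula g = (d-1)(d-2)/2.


Using the genus formula for smooth plane curves:
g = (d-1)(d-2)/2
g = (6-1)(6-2)/2
g = 5*4/2
g = 20/2 = 10

10


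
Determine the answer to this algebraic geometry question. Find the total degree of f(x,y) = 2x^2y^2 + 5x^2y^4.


Examine each term for its total degree (sum of exponents).
  Term '2x^2y^2' has total degree 2+2 = 4.
  Term '5x^2y^4' has total degree 2+4 = 6.
The maximum total degree among all terms is 6.

6
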